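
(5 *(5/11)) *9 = 225/11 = 20.45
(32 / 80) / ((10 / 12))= 12 / 25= 0.48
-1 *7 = -7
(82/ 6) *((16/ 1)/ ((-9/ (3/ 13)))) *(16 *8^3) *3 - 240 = -5383312/ 39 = -138033.64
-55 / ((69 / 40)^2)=-88000 / 4761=-18.48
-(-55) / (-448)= -55 / 448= -0.12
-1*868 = -868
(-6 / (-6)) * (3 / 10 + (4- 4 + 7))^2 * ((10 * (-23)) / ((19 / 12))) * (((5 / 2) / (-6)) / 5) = 122567 / 190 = 645.09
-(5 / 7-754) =5273 / 7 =753.29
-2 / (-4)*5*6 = 15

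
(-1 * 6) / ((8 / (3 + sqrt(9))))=-9 / 2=-4.50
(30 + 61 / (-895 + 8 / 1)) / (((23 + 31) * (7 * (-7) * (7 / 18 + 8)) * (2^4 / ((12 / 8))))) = -26549 / 210013216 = -0.00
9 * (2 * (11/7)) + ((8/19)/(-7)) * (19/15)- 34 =-608/105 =-5.79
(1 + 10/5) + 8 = 11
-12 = -12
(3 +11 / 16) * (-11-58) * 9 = -36639 / 16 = -2289.94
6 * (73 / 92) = 219 / 46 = 4.76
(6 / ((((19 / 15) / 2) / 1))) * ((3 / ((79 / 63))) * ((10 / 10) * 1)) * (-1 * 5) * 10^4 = -1701000000 / 1501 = -1133244.50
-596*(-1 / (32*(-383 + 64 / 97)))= -14453 / 296696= -0.05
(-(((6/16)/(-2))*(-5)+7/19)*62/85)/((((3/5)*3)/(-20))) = 61535/5814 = 10.58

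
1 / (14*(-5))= -1 / 70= -0.01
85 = 85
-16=-16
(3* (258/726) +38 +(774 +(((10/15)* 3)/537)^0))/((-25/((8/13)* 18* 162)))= -2297854656/39325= -58432.41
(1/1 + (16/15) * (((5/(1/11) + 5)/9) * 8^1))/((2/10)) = 2605/9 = 289.44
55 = 55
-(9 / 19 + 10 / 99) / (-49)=1081 / 92169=0.01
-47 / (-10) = 47 / 10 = 4.70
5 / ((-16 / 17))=-85 / 16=-5.31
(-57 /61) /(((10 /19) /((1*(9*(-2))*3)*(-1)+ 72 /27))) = -6137 /61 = -100.61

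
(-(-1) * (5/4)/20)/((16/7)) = 7/256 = 0.03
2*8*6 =96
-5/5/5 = -1/5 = -0.20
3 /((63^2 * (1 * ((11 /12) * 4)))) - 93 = -451142 /4851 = -93.00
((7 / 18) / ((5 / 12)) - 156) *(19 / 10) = -22097 / 75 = -294.63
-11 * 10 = -110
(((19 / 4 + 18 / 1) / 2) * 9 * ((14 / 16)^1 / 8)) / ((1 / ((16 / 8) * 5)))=28665 / 256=111.97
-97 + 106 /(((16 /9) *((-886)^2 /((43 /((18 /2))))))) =-609154617 /6279968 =-97.00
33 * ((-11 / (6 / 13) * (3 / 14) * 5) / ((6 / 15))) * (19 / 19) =-117975 / 56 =-2106.70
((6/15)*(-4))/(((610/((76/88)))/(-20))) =152/3355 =0.05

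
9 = 9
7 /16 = 0.44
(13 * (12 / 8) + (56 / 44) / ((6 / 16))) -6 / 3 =20.89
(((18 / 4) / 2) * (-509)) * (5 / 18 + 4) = -39193 / 8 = -4899.12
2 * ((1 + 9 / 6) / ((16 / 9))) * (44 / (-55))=-9 / 4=-2.25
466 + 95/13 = 6153/13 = 473.31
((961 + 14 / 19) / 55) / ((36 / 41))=249731 / 12540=19.91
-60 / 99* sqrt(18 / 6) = -20* sqrt(3) / 33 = -1.05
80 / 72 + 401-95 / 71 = 256094 / 639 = 400.77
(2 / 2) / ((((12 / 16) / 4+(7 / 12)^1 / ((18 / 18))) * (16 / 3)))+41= 1526 / 37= 41.24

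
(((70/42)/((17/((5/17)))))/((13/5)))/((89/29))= 3625/1003119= 0.00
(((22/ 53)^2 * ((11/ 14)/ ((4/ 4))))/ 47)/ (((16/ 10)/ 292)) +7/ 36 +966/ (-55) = -16.84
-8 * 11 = -88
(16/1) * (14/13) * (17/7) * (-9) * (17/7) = -83232/91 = -914.64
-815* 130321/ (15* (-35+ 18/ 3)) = 21242323/ 87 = 244164.63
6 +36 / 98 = 312 / 49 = 6.37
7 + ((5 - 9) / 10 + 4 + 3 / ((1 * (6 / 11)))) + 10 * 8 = 961 / 10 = 96.10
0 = 0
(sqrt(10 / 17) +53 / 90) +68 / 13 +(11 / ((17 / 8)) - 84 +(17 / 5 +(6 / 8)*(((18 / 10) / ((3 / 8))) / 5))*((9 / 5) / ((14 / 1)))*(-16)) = -283609073 / 3480750 +sqrt(170) / 17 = -80.71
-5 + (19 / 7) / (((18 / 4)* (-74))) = -11674 / 2331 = -5.01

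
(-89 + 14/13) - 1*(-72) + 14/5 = -853/65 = -13.12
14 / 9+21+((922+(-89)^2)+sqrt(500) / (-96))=79790 / 9 - 5*sqrt(5) / 48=8865.32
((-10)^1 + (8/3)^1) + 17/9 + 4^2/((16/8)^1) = 23/9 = 2.56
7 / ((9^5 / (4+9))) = 0.00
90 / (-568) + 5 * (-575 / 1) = -816545 / 284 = -2875.16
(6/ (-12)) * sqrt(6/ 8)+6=6 - sqrt(3)/ 4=5.57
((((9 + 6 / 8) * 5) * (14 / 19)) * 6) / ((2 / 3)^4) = 331695 / 304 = 1091.10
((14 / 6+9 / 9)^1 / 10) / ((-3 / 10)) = -10 / 9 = -1.11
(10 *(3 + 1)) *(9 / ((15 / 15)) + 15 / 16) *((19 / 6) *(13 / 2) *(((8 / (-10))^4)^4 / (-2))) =-3514088554496 / 30517578125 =-115.15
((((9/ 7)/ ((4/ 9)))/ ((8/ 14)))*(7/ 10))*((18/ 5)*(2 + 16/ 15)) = 39123/ 1000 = 39.12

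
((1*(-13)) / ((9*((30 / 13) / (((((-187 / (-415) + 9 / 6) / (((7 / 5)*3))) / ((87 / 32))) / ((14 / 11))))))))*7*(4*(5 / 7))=-1.68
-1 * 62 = -62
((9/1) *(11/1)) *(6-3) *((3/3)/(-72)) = -33/8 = -4.12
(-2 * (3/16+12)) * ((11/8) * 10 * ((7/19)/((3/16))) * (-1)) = 25025/38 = 658.55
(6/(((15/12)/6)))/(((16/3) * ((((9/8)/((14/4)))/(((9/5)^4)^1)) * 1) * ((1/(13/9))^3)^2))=135150652/84375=1601.79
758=758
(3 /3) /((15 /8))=0.53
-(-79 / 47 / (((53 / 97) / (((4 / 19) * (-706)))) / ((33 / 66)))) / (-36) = 2705039 / 425961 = 6.35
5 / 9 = 0.56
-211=-211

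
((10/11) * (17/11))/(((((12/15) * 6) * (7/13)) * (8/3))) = 5525/27104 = 0.20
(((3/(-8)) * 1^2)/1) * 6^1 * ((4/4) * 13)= -29.25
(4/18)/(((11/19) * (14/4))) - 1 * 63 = -43583/693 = -62.89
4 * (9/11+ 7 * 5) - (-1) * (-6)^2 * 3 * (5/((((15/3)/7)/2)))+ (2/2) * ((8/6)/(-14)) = 382346/231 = 1655.18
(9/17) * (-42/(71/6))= -2268/1207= -1.88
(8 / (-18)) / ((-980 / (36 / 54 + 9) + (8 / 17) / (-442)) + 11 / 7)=3050684 / 685092501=0.00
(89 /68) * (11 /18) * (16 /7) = 1958 /1071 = 1.83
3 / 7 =0.43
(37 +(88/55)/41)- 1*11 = 5338/205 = 26.04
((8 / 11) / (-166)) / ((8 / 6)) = -3 / 913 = -0.00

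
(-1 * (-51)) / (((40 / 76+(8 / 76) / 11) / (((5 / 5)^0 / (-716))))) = -10659 / 80192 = -0.13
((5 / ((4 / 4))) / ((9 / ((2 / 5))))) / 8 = 0.03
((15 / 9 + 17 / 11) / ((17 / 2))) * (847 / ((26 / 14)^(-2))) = 394108 / 357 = 1103.94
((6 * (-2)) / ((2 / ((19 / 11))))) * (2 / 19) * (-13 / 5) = 156 / 55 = 2.84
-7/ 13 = -0.54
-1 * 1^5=-1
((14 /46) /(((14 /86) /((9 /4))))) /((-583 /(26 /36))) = -0.01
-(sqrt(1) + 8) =-9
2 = 2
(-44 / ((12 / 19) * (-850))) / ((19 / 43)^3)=874577 / 920550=0.95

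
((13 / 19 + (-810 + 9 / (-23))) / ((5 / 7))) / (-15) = 2476894 / 32775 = 75.57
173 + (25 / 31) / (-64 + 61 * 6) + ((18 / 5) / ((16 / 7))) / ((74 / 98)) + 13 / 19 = 23136910193 / 131629720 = 175.77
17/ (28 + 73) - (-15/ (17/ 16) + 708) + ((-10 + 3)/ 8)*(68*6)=-1804076/ 1717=-1050.71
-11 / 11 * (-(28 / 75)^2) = 784 / 5625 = 0.14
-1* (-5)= 5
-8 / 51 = -0.16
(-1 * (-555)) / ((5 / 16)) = 1776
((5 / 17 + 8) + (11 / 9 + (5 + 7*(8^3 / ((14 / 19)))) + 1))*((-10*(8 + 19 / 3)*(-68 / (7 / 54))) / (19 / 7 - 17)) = -128409352 / 5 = -25681870.40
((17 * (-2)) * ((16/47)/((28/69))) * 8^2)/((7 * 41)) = -600576/94423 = -6.36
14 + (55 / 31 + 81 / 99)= 5658 / 341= 16.59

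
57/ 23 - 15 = -288/ 23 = -12.52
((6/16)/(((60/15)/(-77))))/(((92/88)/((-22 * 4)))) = 27951/46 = 607.63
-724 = -724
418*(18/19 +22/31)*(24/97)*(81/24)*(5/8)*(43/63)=5193540/21049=246.74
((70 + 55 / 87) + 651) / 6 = 31391 / 261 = 120.27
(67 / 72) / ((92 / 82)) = 2747 / 3312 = 0.83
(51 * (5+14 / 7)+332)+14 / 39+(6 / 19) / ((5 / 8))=689.86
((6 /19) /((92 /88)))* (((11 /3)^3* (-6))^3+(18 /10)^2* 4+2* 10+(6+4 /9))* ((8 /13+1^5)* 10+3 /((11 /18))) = -1893900701336864 /11504025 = -164629397.22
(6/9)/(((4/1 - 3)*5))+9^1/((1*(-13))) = -0.56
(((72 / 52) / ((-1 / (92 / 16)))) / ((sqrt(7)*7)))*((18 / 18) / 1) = -207*sqrt(7) / 1274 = -0.43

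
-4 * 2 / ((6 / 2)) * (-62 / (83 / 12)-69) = 17256 / 83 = 207.90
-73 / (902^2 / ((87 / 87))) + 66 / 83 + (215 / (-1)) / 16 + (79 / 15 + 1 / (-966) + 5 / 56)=-4753859849713 / 652331415120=-7.29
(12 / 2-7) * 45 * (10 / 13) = -450 / 13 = -34.62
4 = 4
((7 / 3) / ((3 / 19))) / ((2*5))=133 / 90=1.48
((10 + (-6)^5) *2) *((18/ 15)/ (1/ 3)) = -279576/ 5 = -55915.20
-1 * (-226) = 226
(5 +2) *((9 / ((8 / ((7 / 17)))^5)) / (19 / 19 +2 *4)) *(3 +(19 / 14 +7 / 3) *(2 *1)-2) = 0.00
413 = 413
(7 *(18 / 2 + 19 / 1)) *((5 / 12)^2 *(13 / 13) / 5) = 245 / 36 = 6.81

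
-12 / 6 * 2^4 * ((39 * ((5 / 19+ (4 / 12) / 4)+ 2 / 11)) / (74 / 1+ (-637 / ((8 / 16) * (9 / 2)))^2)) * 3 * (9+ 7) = -0.39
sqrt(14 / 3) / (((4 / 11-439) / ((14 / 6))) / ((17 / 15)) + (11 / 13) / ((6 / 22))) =-17017 * sqrt(42) / 8309486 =-0.01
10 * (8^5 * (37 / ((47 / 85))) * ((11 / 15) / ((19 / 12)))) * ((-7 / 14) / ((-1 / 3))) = 15233267.10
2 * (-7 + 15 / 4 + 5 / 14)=-5.79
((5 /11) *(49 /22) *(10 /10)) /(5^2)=49 /1210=0.04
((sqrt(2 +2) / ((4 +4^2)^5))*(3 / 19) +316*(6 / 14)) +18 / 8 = 29298000021 / 212800000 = 137.68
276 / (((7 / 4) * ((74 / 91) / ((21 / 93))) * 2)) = 25116 / 1147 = 21.90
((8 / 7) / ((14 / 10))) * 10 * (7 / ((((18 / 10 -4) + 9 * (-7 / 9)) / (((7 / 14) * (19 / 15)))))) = -1900 / 483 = -3.93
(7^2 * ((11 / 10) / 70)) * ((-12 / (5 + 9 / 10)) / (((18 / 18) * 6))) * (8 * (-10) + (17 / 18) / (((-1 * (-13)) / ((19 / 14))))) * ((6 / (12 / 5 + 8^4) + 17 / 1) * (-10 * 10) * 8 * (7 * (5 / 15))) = -70219817558660 / 106092207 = -661875.36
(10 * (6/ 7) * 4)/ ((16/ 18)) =270/ 7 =38.57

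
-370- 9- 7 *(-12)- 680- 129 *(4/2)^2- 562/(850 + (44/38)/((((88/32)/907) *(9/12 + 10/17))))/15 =-21952381934/14722935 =-1491.03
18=18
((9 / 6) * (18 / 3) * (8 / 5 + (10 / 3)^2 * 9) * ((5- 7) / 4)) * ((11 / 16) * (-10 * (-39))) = -490347 / 4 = -122586.75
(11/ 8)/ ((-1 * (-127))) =11/ 1016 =0.01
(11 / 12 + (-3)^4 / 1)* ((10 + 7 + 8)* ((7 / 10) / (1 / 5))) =172025 / 24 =7167.71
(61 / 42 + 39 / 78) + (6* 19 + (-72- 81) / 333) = 89738 / 777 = 115.49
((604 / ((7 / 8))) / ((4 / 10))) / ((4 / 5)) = 15100 / 7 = 2157.14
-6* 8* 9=-432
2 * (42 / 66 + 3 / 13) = 248 / 143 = 1.73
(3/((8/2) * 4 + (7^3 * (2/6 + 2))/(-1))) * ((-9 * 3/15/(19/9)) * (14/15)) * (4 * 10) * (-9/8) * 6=-183708/223535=-0.82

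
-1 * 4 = -4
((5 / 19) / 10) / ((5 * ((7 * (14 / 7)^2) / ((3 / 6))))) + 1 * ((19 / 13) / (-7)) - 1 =-167187 / 138320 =-1.21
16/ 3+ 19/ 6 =17/ 2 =8.50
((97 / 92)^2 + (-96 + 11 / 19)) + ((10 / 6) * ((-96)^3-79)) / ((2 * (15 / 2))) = -142428907189 / 1447344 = -98407.09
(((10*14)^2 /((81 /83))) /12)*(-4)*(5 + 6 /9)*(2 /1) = -55311200 /729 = -75872.70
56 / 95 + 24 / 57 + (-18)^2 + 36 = 361.01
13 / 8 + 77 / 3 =655 / 24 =27.29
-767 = -767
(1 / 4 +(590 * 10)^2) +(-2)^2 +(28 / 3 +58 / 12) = 417720221 / 12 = 34810018.42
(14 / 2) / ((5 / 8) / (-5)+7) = 56 / 55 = 1.02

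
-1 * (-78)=78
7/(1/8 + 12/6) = 56/17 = 3.29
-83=-83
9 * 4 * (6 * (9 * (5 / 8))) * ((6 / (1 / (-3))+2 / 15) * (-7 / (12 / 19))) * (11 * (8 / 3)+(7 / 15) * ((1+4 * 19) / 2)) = 113802381 / 10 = 11380238.10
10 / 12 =5 / 6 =0.83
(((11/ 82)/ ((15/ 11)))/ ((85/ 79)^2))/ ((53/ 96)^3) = 111353020416/ 220505446625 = 0.50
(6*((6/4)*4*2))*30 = 2160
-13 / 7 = -1.86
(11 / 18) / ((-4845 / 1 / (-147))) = 539 / 29070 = 0.02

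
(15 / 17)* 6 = 90 / 17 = 5.29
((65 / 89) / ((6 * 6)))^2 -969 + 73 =-9197987711 / 10265616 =-896.00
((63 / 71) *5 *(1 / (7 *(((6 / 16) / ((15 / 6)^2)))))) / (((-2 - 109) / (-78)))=19500 / 2627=7.42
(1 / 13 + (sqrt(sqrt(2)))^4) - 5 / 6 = 97 / 78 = 1.24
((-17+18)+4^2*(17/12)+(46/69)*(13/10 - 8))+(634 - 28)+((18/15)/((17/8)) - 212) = 7034/17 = 413.76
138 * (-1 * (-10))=1380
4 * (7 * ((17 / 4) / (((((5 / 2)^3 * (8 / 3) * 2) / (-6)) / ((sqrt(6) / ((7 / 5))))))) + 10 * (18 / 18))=40 - 153 * sqrt(6) / 25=25.01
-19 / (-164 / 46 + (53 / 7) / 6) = 18354 / 2225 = 8.25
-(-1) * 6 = 6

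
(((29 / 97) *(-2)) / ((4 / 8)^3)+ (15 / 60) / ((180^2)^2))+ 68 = 25748513280097 / 407306880000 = 63.22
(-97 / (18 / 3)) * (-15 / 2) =485 / 4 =121.25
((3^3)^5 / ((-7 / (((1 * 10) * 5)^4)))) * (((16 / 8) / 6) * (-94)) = 401427755357142.86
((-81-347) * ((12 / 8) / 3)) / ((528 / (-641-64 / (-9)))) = 610435 / 2376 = 256.92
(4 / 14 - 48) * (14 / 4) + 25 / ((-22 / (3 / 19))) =-69881 / 418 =-167.18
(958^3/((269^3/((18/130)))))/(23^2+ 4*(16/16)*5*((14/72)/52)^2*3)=0.01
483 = 483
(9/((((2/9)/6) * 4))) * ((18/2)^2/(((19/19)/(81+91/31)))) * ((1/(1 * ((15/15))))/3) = 8535861/62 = 137675.18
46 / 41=1.12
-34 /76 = -17 /38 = -0.45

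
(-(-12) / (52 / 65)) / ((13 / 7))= 105 / 13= 8.08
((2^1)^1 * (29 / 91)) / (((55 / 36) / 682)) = 129456 / 455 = 284.52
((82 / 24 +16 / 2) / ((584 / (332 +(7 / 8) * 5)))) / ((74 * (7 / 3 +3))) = 368667 / 22126592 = 0.02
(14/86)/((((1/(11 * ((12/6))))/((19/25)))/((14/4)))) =10241/1075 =9.53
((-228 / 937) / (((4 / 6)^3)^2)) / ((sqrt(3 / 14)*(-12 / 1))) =4617*sqrt(42) / 59968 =0.50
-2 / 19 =-0.11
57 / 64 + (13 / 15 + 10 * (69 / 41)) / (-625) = 21212863 / 24600000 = 0.86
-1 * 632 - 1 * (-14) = -618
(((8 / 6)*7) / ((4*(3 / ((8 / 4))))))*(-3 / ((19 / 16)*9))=-224 / 513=-0.44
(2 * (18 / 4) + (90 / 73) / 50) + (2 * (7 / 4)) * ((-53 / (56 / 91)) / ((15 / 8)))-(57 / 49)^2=-161000725 / 1051638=-153.10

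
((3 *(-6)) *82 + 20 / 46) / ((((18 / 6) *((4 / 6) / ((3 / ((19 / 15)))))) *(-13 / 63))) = 48107115 / 5681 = 8468.07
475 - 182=293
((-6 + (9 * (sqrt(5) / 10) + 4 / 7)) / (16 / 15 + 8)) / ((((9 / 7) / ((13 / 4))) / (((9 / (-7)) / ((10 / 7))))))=0.86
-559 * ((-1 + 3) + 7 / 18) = -24037 / 18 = -1335.39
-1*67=-67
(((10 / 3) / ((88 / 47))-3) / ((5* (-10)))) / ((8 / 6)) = 161 / 8800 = 0.02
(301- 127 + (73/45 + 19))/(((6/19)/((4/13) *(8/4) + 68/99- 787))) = -84132268793/173745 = -484228.43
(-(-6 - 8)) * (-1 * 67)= -938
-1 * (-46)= 46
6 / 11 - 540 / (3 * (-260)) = 177 / 143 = 1.24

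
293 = 293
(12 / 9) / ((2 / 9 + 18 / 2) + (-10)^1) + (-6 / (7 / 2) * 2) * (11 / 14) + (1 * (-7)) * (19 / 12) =-9109 / 588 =-15.49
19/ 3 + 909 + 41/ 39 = 11913/ 13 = 916.38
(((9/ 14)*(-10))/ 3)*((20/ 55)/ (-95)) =0.01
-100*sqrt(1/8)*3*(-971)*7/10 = 72093.07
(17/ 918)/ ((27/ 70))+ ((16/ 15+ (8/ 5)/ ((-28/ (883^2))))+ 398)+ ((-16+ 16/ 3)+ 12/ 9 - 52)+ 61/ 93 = -34972691396/ 790965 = -44215.22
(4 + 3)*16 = 112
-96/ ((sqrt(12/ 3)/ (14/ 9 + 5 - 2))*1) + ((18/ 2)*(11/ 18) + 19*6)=-595/ 6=-99.17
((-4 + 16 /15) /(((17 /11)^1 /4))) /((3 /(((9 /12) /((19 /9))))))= -1452 /1615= -0.90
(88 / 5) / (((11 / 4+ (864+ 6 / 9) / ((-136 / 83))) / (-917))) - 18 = 3411942 / 267725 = 12.74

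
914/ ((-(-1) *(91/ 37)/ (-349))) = -11802482/ 91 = -129697.60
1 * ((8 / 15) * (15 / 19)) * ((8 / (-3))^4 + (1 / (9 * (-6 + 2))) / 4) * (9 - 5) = 131054 / 1539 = 85.16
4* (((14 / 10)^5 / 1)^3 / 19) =18990246039772 / 579833984375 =32.75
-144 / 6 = -24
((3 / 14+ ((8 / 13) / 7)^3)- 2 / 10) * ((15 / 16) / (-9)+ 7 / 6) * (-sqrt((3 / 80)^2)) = -5751423 / 9645708800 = -0.00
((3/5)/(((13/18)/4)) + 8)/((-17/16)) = -11776/1105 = -10.66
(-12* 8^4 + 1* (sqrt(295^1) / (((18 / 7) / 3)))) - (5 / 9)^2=-3981337 / 81 + 7* sqrt(295) / 6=-49132.27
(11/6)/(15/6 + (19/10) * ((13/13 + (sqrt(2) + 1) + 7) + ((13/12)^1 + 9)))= 1023220/21527833 - 50160 * sqrt(2)/21527833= 0.04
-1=-1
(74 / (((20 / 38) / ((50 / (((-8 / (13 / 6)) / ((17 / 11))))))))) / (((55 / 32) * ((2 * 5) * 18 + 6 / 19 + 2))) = -2951897 / 314358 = -9.39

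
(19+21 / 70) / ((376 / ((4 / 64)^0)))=193 / 3760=0.05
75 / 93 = 25 / 31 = 0.81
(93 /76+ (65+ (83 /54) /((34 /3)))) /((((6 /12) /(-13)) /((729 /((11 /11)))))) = -406261089 /323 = -1257774.27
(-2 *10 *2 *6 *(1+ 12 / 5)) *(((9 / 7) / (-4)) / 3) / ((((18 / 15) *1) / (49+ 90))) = 10127.14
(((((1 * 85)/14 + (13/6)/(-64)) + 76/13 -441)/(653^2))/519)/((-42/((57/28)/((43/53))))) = 15100004273/130352948682937344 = 0.00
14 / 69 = 0.20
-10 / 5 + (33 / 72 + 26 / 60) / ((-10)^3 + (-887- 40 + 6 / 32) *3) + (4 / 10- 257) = -234629287 / 907305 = -258.60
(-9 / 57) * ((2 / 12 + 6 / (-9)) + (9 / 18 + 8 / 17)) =-24 / 323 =-0.07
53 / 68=0.78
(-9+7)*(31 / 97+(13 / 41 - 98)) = 774428 / 3977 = 194.73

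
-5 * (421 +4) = -2125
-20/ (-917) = 20/ 917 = 0.02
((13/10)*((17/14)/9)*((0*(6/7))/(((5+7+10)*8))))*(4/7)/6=0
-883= -883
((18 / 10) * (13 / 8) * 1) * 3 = 351 / 40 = 8.78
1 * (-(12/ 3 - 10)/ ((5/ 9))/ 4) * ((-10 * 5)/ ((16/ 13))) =-1755/ 16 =-109.69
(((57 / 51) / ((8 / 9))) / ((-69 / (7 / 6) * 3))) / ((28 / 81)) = -513 / 25024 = -0.02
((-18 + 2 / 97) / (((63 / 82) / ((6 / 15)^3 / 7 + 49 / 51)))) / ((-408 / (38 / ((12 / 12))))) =29401622504 / 13907872125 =2.11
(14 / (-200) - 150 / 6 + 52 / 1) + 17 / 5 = 3033 / 100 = 30.33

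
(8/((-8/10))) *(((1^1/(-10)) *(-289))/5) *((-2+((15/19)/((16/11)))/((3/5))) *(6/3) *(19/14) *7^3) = 4715613/80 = 58945.16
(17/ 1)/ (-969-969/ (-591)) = -197/ 11210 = -0.02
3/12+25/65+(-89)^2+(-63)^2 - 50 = 615713/52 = 11840.63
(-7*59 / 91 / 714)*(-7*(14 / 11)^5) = 0.15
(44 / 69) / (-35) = -44 / 2415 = -0.02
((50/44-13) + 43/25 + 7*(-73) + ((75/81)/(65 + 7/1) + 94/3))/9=-261845713/4811400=-54.42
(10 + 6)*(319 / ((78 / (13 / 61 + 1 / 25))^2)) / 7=190118896 / 24760929375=0.01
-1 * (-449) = 449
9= 9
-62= -62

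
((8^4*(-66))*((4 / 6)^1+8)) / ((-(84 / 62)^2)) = 562884608 / 441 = 1276382.33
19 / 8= 2.38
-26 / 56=-13 / 28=-0.46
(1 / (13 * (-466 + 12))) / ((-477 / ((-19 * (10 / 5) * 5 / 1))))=-95 / 1407627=-0.00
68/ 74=34/ 37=0.92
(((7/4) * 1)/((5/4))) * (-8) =-56/5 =-11.20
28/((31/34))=952/31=30.71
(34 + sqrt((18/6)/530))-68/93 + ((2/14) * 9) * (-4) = sqrt(1590)/530 + 18310/651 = 28.20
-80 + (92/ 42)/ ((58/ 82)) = -46834/ 609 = -76.90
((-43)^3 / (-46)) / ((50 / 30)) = 238521 / 230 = 1037.05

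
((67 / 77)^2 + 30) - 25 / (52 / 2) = 4593109 / 154154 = 29.80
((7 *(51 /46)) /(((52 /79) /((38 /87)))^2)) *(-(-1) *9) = 30.76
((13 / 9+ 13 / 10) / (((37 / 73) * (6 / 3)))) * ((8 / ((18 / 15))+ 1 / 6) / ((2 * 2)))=739271 / 159840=4.63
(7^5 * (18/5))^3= 27687778725987576/125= 221502229807900.61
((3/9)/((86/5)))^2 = 25/66564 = 0.00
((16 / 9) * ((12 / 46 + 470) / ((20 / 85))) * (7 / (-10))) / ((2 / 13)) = -16732352 / 1035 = -16166.52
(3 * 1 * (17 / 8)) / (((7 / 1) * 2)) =51 / 112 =0.46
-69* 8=-552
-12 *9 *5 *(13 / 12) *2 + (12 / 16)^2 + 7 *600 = 48489 / 16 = 3030.56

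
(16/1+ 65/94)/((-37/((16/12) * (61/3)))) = -63806/5217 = -12.23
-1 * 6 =-6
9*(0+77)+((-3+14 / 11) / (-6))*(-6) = 7604 / 11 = 691.27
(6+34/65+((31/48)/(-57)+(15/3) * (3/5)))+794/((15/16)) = 152310193/177840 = 856.45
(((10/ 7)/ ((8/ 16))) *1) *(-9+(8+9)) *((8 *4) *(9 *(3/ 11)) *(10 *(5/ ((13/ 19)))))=131328000/ 1001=131196.80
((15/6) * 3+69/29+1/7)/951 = 4069/386106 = 0.01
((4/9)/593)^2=16/28483569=0.00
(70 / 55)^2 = 196 / 121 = 1.62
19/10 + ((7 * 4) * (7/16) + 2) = 323/20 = 16.15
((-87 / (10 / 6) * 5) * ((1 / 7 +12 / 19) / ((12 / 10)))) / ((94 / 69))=-3091545 / 25004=-123.64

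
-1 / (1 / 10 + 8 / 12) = -30 / 23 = -1.30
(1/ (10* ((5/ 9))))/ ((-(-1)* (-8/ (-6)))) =27/ 200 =0.14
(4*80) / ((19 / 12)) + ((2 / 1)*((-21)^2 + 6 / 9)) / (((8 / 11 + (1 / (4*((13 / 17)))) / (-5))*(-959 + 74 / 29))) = 600694715320 / 2992850037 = 200.71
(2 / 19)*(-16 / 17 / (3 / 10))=-320 / 969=-0.33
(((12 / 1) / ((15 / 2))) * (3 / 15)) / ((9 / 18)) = 16 / 25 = 0.64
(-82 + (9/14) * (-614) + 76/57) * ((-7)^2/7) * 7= -69881/3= -23293.67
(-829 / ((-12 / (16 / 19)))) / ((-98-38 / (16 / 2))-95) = -13264 / 45087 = -0.29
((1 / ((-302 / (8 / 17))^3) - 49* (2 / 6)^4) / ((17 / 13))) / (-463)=10774994100923 / 10784314318793913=0.00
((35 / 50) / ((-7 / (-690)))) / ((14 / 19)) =1311 / 14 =93.64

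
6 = 6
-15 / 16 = -0.94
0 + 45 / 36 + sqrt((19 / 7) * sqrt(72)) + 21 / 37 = 269 / 148 + 2^(3 / 4) * sqrt(399) / 7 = 6.62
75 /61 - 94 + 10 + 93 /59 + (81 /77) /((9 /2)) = -22436004 /277123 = -80.96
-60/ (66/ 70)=-700/ 11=-63.64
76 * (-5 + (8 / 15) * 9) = -76 / 5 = -15.20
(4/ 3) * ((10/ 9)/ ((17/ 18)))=80/ 51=1.57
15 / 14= 1.07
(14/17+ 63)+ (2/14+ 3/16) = 122149/1904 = 64.15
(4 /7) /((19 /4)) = 16 /133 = 0.12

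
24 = 24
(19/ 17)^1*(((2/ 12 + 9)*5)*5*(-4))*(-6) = 104500/ 17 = 6147.06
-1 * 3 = -3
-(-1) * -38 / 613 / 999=-38 / 612387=-0.00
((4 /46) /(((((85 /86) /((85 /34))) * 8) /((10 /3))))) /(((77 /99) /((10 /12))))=1075 /10948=0.10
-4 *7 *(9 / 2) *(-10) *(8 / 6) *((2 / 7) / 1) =480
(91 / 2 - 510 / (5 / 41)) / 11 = -8273 / 22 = -376.05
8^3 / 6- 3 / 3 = 253 / 3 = 84.33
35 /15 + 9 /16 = 139 /48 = 2.90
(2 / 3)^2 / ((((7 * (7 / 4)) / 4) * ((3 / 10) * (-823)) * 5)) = -128 / 1088829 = -0.00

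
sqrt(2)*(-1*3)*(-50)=150*sqrt(2)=212.13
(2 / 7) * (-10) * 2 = -5.71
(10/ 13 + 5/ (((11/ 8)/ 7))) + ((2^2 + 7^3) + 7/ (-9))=479338/ 1287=372.45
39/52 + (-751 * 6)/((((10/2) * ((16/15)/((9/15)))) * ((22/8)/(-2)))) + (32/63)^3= 20329278791/55010340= 369.55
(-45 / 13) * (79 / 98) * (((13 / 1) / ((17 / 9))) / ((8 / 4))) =-31995 / 3332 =-9.60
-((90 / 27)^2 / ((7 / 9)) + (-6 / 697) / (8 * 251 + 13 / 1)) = -140863658 / 9860459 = -14.29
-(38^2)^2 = -2085136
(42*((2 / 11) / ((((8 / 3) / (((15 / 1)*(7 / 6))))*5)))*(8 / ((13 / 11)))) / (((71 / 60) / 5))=264600 / 923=286.67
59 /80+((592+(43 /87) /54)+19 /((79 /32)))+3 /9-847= -3655359911 /14845680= -246.22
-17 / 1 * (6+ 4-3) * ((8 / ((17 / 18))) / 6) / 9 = -56 / 3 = -18.67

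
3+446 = 449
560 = 560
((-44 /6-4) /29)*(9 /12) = -17 /58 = -0.29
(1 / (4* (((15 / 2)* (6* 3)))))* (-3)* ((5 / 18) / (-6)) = 1 / 3888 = 0.00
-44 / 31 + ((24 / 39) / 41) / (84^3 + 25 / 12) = -1.42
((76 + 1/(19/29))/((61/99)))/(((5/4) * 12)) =48609/5795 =8.39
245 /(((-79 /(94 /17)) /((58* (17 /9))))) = -1335740 /711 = -1878.68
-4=-4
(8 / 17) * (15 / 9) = 40 / 51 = 0.78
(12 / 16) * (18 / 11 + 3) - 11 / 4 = 8 / 11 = 0.73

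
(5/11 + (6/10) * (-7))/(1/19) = -3914/55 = -71.16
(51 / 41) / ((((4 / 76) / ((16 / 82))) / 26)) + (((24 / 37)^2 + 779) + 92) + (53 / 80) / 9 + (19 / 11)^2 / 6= 198862670566397 / 200488297680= 991.89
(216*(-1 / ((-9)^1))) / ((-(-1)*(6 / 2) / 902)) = 7216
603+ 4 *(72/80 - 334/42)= 60353/105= 574.79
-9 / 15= -3 / 5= -0.60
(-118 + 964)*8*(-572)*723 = -2798947008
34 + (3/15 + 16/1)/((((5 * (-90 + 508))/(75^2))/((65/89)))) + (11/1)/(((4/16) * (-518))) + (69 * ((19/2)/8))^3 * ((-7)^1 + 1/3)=-3667322.31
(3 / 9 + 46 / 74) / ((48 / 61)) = 3233 / 2664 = 1.21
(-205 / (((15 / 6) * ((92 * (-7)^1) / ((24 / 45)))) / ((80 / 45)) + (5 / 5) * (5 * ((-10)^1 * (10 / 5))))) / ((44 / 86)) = 56416 / 253165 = 0.22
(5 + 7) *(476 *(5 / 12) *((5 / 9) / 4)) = 330.56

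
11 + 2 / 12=67 / 6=11.17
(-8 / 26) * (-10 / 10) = 4 / 13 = 0.31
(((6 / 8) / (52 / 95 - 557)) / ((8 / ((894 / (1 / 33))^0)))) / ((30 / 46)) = -437 / 1691616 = -0.00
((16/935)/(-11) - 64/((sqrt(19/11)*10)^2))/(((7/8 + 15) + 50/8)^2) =-7755776/10203594225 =-0.00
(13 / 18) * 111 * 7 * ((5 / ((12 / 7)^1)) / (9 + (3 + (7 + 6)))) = 23569 / 360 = 65.47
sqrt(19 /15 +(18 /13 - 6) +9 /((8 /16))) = sqrt(557115) /195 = 3.83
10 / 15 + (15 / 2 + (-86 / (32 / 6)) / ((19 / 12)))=-115 / 57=-2.02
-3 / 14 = -0.21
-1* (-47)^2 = -2209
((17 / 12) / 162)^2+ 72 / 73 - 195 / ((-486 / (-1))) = 161427529 / 275876928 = 0.59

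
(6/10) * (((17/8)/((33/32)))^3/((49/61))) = 19180352/2934855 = 6.54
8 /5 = 1.60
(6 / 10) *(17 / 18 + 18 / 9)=53 / 30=1.77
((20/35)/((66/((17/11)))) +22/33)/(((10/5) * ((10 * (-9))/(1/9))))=-0.00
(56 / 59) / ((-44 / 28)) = -392 / 649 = -0.60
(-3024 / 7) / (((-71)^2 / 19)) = -8208 / 5041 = -1.63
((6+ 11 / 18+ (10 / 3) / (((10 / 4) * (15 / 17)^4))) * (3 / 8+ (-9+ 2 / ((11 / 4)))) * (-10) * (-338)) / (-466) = 62868798863 / 124561800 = 504.72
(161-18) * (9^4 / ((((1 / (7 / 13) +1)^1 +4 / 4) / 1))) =243243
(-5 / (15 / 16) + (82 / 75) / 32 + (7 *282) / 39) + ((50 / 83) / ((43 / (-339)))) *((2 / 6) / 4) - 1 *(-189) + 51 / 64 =52272862433 / 222705600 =234.72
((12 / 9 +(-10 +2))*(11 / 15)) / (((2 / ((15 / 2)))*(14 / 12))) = -110 / 7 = -15.71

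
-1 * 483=-483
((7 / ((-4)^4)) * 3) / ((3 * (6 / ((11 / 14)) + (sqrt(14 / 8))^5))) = 528 / 105953 - 847 * sqrt(7) / 847624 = 0.00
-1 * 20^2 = -400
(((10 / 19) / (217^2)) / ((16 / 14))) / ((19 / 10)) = 25 / 4856894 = 0.00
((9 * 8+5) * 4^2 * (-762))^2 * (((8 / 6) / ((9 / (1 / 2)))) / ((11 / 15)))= 89021757440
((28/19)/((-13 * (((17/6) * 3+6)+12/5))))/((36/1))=-70/375687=-0.00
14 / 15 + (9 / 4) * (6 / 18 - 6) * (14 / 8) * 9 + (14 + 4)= -43651 / 240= -181.88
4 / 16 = 1 / 4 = 0.25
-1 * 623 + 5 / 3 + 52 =-1708 / 3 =-569.33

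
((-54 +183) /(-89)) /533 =-129 /47437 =-0.00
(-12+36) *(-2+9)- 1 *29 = 139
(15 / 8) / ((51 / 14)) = 35 / 68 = 0.51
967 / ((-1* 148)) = -6.53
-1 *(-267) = 267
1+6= 7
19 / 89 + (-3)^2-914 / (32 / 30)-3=-605671 / 712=-850.66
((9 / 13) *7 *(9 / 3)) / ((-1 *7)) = -27 / 13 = -2.08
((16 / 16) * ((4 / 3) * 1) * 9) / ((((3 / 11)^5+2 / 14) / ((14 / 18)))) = 7891499 / 122064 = 64.65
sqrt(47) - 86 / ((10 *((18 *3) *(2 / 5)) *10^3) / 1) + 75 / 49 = 8.39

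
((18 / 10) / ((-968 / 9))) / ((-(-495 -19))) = -81 / 2487760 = -0.00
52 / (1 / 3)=156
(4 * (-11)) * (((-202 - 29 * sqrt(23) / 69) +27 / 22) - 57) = 1276 * sqrt(23) / 69 +11342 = 11430.69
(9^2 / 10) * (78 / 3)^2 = 27378 / 5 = 5475.60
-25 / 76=-0.33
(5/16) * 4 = 5/4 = 1.25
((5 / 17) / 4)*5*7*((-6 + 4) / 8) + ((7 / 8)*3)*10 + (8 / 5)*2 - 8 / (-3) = 128411 / 4080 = 31.47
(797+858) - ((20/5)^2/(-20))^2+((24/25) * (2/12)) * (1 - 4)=41347/25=1653.88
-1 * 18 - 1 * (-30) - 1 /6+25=221 /6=36.83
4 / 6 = 2 / 3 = 0.67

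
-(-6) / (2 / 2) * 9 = 54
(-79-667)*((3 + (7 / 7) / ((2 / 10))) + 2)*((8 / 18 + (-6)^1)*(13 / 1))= 4849000 / 9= 538777.78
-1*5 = -5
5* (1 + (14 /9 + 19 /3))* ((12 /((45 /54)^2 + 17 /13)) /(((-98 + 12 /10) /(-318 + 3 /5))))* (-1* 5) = -495144000 /113377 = -4367.23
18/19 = 0.95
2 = 2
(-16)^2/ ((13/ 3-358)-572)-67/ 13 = -196043/ 36101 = -5.43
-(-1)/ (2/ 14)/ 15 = 7/ 15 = 0.47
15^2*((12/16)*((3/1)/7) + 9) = 58725/28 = 2097.32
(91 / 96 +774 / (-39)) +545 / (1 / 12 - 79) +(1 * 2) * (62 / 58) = -811135463 / 34273824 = -23.67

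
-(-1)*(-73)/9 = -8.11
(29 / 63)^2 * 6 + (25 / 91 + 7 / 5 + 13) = 1371283 / 85995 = 15.95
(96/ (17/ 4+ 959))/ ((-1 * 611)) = -384/ 2354183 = -0.00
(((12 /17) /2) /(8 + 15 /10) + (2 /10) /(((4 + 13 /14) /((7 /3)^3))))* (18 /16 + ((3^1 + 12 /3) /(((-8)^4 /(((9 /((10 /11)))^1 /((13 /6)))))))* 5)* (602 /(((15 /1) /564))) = 81004892009657 /5562835200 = 14561.80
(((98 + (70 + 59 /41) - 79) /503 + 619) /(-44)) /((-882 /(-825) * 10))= -63846725 /48505296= -1.32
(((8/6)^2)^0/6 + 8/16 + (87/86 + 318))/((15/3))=82477/1290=63.94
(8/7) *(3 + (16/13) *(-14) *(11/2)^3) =-297832/91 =-3272.88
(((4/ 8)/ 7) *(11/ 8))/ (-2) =-11/ 224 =-0.05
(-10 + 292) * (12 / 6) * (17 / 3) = 3196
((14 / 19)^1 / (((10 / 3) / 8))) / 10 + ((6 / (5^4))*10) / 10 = 2214 / 11875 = 0.19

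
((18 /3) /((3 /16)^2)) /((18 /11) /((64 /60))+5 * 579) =45056 /764685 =0.06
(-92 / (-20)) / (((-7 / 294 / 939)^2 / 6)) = 214639106472 / 5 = 42927821294.40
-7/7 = -1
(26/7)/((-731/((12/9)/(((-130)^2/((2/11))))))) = -4/54879825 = -0.00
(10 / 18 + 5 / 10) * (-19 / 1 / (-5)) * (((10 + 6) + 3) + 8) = 1083 / 10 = 108.30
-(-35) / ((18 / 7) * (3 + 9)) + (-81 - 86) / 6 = -5767 / 216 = -26.70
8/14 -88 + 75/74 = -44763/518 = -86.42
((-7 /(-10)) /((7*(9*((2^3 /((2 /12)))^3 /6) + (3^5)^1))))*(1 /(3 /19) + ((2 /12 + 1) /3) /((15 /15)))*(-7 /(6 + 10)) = -121 /68351040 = -0.00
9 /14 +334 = 334.64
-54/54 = -1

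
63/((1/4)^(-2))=63/16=3.94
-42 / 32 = -21 / 16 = -1.31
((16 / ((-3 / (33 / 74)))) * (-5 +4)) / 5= 0.48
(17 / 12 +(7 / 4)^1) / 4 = 19 / 24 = 0.79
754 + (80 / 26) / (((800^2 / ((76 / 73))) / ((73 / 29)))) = 754.00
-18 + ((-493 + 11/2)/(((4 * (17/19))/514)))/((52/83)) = -30401571/272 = -111770.48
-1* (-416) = 416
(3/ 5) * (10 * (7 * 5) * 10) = 2100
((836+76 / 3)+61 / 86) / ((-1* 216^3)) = -222407 / 2600045568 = -0.00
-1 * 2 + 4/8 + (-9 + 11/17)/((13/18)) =-5775/442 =-13.07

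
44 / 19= 2.32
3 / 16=0.19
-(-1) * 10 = 10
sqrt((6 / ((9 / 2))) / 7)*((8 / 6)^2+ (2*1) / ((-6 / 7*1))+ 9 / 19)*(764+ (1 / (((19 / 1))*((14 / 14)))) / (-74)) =-716122*sqrt(21) / 120213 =-27.30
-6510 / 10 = -651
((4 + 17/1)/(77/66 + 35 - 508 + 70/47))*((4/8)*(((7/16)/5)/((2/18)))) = -186543/10610960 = -0.02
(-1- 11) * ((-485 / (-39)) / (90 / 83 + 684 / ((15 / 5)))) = -80510 / 123591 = -0.65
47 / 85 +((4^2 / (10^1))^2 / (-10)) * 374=-202281 / 2125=-95.19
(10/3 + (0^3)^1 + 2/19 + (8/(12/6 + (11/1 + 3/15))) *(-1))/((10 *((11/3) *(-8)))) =-111/11495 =-0.01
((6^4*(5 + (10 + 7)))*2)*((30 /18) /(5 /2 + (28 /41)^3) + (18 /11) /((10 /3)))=3632768064 /58865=61713.55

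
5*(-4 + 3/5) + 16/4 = -13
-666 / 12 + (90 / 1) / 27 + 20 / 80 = -623 / 12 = -51.92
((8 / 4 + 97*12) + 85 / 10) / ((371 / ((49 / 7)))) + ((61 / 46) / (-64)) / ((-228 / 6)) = 131396897 / 5929216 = 22.16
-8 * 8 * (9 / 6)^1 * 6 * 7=-4032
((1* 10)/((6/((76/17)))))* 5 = 1900/51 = 37.25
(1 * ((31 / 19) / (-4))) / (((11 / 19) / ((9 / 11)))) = -279 / 484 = -0.58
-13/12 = -1.08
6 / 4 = 3 / 2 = 1.50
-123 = -123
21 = 21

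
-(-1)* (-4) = -4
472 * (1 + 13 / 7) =9440 / 7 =1348.57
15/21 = 5/7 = 0.71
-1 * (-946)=946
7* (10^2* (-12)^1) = -8400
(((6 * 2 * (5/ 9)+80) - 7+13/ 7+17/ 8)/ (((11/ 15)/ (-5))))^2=123429255625/ 379456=325279.49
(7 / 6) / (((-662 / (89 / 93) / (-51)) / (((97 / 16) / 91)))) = 146761 / 25611456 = 0.01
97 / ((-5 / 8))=-776 / 5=-155.20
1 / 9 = 0.11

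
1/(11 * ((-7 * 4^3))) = -1/4928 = -0.00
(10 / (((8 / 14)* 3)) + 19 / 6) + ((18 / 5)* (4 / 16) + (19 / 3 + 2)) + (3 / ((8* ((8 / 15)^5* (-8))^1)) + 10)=853971997 / 31457280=27.15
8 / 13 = 0.62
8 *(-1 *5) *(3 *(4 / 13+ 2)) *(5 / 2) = -9000 / 13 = -692.31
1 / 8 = 0.12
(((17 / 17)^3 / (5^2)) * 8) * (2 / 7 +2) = 0.73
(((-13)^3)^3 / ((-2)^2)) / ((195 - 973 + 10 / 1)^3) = 10604499373 / 1811939328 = 5.85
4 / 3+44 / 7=160 / 21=7.62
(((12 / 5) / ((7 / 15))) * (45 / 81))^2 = 400 / 49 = 8.16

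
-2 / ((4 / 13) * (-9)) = 13 / 18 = 0.72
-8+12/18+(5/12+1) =-71/12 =-5.92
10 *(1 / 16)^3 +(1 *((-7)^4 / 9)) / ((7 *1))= 702509 / 18432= 38.11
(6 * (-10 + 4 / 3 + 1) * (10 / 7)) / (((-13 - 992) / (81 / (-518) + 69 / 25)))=516994 / 3036775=0.17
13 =13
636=636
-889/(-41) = 889/41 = 21.68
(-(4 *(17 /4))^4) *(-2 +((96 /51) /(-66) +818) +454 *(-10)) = 10264141340 /33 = 311034586.06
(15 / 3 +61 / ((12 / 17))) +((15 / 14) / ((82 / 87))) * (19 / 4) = 1333741 / 13776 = 96.82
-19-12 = -31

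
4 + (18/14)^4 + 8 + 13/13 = 37774/2401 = 15.73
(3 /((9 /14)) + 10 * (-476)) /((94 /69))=-3490.62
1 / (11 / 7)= 7 / 11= 0.64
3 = 3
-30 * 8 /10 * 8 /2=-96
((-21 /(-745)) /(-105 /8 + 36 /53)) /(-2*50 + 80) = 742 /6552275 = 0.00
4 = 4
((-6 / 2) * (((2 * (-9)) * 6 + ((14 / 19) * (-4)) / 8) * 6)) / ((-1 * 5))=-37062 / 95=-390.13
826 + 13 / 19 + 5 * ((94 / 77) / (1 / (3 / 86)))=52019272 / 62909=826.90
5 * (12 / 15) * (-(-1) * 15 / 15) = 4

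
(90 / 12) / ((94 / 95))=1425 / 188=7.58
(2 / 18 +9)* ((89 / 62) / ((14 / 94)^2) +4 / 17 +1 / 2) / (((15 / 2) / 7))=277175744 / 498015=556.56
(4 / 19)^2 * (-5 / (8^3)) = -0.00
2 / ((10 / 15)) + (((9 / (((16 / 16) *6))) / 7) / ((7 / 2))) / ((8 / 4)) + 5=787 / 98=8.03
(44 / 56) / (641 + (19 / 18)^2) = 1782 / 1456315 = 0.00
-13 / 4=-3.25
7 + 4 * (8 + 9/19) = 40.89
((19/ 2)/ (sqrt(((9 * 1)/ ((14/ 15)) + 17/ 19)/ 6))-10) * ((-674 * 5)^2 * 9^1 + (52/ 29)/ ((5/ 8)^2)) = -148207551656/ 145 + 1407971740732 * sqrt(1118397)/ 2032175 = -289413219.28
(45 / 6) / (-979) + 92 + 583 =1321635 / 1958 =674.99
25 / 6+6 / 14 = 193 / 42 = 4.60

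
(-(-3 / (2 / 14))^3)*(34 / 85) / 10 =9261 / 25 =370.44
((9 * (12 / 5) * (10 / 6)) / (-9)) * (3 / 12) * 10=-10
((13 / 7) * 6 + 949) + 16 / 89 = 598281 / 623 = 960.32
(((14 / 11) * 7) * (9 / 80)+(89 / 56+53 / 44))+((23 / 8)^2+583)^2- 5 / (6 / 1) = 1653906196067 / 4730880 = 349598.00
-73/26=-2.81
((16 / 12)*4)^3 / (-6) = -2048 / 81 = -25.28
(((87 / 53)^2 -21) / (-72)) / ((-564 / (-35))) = 149975 / 9505656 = 0.02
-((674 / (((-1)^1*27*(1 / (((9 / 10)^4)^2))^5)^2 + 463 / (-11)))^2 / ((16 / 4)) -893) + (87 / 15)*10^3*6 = 43187440424782996769504029340672136063390823775899407440874961051296884159448831414621976384135626669921232980935627027280611024318160008148371223555212343240224792948 / 1209969473700595045033847088532118229129813674976222255285308351695607559361714802610543988349756834297024459240240072597844423636748081706138246559423978227569009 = 35693.00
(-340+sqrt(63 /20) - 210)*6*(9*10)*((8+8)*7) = -33156658.65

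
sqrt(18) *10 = 30 *sqrt(2) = 42.43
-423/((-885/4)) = 564/295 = 1.91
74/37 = 2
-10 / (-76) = 5 / 38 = 0.13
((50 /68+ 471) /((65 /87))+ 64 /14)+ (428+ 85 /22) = 90856708 /85085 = 1067.83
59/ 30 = 1.97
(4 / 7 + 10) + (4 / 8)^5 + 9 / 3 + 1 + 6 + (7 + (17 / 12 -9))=13453 / 672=20.02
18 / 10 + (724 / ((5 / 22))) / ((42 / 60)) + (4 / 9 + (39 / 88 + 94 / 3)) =127092821 / 27720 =4584.88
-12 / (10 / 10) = -12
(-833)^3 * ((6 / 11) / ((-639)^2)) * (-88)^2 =-813837428096 / 136107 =-5979394.36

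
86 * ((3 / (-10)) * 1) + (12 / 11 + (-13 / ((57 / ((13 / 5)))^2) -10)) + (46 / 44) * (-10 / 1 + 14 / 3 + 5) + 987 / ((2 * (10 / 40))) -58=3361101731 / 1786950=1880.92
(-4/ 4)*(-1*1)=1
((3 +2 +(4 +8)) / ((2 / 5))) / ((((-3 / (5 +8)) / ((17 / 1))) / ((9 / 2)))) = -56355 / 4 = -14088.75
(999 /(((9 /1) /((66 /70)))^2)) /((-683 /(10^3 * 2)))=-1074480 /33467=-32.11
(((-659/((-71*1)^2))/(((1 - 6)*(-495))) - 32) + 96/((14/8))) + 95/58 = 124078276321/5065448850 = 24.50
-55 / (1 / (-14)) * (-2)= -1540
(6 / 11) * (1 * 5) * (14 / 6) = 70 / 11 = 6.36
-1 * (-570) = 570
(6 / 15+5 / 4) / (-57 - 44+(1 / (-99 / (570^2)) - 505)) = -363 / 855320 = -0.00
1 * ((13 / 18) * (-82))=-533 / 9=-59.22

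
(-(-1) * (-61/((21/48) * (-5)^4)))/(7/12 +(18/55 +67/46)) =-2963136/31441375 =-0.09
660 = 660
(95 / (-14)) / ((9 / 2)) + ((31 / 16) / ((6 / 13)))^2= 1039583 / 64512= 16.11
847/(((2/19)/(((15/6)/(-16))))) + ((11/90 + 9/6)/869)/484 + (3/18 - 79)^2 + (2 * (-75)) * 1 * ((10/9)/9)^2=364636436949589/73587476160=4955.14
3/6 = 1/2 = 0.50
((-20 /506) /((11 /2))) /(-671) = 20 /1867393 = 0.00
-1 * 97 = -97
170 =170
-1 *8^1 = -8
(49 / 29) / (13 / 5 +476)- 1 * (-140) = 9715825 / 69397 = 140.00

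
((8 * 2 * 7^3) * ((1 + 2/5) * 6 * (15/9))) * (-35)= -2689120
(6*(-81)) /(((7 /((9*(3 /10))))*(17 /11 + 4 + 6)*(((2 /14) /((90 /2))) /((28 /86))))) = -9093546 /5461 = -1665.18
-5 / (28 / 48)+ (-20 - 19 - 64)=-781 / 7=-111.57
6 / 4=1.50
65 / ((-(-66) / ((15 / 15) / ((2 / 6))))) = 65 / 22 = 2.95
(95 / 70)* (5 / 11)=95 / 154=0.62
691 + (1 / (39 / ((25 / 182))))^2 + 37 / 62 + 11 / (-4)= 268965346648 / 390457431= 688.85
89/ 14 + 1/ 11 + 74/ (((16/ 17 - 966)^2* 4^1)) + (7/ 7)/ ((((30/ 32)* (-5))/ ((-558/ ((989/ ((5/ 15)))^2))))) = 19606982362807366223/ 3040744863908551800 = 6.45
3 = 3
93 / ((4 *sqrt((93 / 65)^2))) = 65 / 4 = 16.25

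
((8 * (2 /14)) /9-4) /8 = -61 /126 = -0.48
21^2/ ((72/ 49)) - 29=2169/ 8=271.12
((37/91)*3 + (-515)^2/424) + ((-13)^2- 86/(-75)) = 2306060849/2893800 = 796.90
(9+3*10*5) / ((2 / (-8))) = -636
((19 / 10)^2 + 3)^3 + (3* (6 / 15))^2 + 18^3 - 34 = 6088.24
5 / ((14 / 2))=5 / 7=0.71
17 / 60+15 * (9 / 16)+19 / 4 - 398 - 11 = -94927 / 240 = -395.53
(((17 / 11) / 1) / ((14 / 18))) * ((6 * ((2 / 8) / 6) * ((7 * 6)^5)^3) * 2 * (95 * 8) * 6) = 111241694012453986790281052160 / 11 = 10112881273859453344571000000.00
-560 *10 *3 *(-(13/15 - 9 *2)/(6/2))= -287840/3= -95946.67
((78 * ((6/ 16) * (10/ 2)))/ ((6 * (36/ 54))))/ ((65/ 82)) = 369/ 8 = 46.12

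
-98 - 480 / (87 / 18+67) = -104.68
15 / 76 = 0.20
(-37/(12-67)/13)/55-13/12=-1.08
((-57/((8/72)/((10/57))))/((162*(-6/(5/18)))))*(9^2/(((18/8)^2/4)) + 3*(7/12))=1.69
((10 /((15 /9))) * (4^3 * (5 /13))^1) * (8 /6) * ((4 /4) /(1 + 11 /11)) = 1280 /13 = 98.46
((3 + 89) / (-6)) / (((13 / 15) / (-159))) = 36570 / 13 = 2813.08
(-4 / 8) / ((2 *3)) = -1 / 12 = -0.08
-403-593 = -996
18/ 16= 9/ 8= 1.12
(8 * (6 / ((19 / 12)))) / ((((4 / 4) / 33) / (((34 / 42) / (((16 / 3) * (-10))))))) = -15.18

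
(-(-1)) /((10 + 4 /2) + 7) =1 /19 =0.05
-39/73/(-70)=39/5110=0.01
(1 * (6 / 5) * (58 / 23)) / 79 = 348 / 9085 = 0.04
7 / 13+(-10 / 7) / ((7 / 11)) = -1087 / 637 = -1.71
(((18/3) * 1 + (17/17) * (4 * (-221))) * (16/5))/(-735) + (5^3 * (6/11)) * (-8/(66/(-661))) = 2430874808/444675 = 5466.63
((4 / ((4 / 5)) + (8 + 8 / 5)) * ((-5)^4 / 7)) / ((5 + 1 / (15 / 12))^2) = 228125 / 5887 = 38.75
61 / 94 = 0.65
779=779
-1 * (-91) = 91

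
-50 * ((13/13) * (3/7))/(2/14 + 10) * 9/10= -135/71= -1.90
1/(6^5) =1/7776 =0.00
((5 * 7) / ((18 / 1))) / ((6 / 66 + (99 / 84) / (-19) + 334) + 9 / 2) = 102410 / 17829639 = 0.01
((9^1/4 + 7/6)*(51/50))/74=0.05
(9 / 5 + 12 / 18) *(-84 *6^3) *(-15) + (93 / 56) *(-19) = 37592601 / 56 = 671296.45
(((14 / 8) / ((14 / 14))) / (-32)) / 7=-1 / 128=-0.01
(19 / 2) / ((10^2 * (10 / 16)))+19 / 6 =2489 / 750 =3.32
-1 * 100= -100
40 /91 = 0.44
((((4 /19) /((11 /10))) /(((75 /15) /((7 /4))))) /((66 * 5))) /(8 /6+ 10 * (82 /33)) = 7 /902880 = 0.00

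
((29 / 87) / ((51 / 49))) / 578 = 0.00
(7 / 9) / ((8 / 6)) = 7 / 12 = 0.58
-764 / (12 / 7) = -1337 / 3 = -445.67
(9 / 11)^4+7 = 7.45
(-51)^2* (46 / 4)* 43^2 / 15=36870909 / 10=3687090.90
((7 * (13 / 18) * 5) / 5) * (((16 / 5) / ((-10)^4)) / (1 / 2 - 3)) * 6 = -182 / 46875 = -0.00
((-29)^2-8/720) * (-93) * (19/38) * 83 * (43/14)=-8374155271/840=-9969232.47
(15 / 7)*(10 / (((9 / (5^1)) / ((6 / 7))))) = 500 / 49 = 10.20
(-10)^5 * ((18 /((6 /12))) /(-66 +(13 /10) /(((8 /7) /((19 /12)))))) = 3456000000 /61631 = 56075.68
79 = 79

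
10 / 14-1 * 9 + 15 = 47 / 7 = 6.71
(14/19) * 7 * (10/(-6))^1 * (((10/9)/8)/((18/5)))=-6125/18468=-0.33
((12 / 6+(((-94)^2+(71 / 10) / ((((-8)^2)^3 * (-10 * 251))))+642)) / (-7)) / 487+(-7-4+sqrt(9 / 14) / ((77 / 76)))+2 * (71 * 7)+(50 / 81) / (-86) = 114 * sqrt(14) / 539+76579779422087005693 / 78125735529676800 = 981.00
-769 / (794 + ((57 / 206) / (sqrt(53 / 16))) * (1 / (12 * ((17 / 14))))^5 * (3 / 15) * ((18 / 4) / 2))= -5740785902464843748221626163200 / 5927417433754338018217884918311 + 103429508326683456960 * sqrt(53) / 5927417433754338018217884918311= -0.97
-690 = -690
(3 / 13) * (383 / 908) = 1149 / 11804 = 0.10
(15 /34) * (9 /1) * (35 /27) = 175 /34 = 5.15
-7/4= -1.75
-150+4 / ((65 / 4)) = -149.75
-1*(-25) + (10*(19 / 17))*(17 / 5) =63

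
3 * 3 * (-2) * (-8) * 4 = 576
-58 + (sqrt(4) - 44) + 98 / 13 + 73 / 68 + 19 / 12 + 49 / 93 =-3669853 / 41106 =-89.28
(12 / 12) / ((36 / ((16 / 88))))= 1 / 198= 0.01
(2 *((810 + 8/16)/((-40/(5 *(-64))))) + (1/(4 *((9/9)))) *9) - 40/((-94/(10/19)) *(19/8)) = 880271327/67868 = 12970.34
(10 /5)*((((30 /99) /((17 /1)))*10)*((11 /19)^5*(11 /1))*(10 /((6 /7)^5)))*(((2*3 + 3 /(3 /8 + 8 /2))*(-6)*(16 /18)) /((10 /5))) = -1005376972600 /10228764969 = -98.29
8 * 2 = 16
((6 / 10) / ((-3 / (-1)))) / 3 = 1 / 15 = 0.07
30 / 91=0.33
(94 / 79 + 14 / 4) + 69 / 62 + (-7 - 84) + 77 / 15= -2941147 / 36735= -80.06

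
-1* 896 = -896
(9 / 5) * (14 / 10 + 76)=3483 / 25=139.32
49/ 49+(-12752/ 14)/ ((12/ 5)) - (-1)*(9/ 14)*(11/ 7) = -110989/ 294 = -377.51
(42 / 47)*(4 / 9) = 0.40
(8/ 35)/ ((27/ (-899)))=-7192/ 945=-7.61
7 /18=0.39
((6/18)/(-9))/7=-1/189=-0.01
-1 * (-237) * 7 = 1659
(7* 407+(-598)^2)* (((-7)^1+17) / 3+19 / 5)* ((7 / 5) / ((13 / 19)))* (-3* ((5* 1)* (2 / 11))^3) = -205184265720 / 17303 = -11858305.83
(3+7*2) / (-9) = -17 / 9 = -1.89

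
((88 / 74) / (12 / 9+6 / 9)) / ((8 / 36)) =99 / 37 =2.68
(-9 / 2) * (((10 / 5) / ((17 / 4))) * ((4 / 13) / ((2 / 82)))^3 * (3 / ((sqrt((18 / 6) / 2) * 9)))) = -17643776 * sqrt(6) / 37349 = -1157.15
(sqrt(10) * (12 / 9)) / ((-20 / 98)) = -98 * sqrt(10) / 15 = -20.66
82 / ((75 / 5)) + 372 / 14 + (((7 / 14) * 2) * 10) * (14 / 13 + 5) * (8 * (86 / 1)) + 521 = 57824497 / 1365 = 42362.27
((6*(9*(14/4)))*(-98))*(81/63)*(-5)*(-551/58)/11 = -1131165/11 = -102833.18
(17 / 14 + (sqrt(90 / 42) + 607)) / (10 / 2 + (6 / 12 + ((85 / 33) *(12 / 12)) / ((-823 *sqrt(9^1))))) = 162954 *sqrt(105) / 6272539 + 53367435 / 482503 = 110.87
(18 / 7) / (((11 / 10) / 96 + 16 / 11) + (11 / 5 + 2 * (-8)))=-190080 / 911729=-0.21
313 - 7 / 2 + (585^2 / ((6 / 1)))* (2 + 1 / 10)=480353 / 4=120088.25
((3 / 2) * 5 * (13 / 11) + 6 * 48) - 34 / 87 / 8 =1136207 / 3828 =296.81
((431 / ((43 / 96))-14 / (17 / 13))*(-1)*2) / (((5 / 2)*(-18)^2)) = -2.35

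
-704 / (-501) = 704 / 501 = 1.41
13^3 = 2197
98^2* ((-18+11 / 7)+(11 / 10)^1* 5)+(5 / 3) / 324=-102019171 / 972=-104957.99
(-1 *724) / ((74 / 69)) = -24978 / 37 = -675.08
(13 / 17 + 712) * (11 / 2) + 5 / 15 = 3920.54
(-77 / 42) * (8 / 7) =-44 / 21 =-2.10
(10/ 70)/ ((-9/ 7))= -1/ 9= -0.11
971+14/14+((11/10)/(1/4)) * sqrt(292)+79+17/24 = 44 * sqrt(73)/5+25241/24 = 1126.90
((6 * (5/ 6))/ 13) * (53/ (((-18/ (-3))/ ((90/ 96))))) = 1325/ 416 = 3.19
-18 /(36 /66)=-33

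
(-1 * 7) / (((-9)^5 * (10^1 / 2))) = 7 / 295245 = 0.00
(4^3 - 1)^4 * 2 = 31505922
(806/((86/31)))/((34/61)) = 762073/1462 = 521.25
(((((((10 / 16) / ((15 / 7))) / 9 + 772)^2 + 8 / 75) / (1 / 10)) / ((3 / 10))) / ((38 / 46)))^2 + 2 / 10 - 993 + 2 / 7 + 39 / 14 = 8948722024244600912603441603 / 15470800208640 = 578426578041321.69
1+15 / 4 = 19 / 4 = 4.75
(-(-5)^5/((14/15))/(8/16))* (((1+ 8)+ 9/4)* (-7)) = -2109375/4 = -527343.75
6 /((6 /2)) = 2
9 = 9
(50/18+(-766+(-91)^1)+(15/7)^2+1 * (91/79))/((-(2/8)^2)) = 472962272/34839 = 13575.66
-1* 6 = -6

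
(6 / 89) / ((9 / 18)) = 12 / 89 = 0.13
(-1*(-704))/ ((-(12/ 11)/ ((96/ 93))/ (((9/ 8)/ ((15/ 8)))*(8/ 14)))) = -247808/ 1085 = -228.39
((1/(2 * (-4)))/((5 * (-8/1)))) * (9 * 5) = 9/64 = 0.14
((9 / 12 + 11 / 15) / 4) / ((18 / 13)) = 1157 / 4320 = 0.27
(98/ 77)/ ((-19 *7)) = -2/ 209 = -0.01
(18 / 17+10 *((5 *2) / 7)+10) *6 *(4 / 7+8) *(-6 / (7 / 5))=-32572800 / 5831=-5586.14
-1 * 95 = -95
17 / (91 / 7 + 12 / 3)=1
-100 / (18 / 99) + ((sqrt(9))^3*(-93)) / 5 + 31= -5106 / 5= -1021.20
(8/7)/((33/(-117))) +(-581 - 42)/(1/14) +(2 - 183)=-685843/77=-8907.05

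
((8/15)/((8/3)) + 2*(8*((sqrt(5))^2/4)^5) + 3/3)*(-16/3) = -16009/60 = -266.82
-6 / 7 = -0.86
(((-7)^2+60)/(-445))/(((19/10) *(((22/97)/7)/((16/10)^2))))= -4736704/465025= -10.19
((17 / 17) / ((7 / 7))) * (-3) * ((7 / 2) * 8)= -84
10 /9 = 1.11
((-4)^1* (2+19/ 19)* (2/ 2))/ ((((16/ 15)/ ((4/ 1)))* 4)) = -45/ 4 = -11.25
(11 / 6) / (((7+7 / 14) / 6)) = 22 / 15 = 1.47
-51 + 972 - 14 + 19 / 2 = 1833 / 2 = 916.50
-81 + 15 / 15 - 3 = -83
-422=-422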